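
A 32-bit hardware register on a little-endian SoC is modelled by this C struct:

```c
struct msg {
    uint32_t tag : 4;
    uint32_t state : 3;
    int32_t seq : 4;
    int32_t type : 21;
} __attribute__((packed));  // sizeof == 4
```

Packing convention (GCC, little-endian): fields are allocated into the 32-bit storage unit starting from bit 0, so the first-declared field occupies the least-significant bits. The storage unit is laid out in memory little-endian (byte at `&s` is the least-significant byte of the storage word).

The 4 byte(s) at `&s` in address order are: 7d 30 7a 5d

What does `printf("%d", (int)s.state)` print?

[0]=0x7d [1]=0x30 [2]=0x7a [3]=0x5d (little-endian) → word 0x5d7a307d
tag [0+:4] = (word>>0) & 0xf = 13
state [4+:3] = (word>>4) & 0x7 = 7  ←
seq [7+:4] = (word>>7) & 0xf = 0
type [11+:21] = (word>>11) & 0x1fffff = 765766

7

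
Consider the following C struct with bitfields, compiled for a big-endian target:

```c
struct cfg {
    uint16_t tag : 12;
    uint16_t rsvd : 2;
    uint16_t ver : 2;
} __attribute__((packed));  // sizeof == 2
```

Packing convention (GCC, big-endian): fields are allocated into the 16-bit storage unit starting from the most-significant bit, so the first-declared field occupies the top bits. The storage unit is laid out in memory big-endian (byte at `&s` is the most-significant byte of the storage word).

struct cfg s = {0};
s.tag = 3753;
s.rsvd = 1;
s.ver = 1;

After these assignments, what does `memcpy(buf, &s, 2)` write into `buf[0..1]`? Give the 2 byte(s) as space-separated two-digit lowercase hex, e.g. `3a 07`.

[4+:12] tag=3753 & 0xfff = 0xea9; word=0xea90
[2+:2] rsvd=1 & 0x3 = 0x1; word=0xea94
[0+:2] ver=1 & 0x3 = 0x1; word=0xea95
word = 0xea95 → big-endian bytes:
  [0]=0xea  [1]=0x95

ea 95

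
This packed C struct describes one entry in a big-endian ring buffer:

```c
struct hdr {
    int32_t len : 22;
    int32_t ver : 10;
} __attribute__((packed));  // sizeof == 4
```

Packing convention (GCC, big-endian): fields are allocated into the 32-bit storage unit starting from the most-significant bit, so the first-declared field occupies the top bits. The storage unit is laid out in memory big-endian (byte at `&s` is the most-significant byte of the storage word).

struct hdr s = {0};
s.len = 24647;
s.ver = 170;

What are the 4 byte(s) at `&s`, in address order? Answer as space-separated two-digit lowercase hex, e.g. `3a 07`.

01 81 1c aa

[10+:22] len=24647 & 0x3fffff = 0x6047; word=0x01811c00
[0+:10] ver=170 & 0x3ff = 0xaa; word=0x01811caa
word = 0x01811caa → big-endian bytes:
  [0]=0x01  [1]=0x81  [2]=0x1c  [3]=0xaa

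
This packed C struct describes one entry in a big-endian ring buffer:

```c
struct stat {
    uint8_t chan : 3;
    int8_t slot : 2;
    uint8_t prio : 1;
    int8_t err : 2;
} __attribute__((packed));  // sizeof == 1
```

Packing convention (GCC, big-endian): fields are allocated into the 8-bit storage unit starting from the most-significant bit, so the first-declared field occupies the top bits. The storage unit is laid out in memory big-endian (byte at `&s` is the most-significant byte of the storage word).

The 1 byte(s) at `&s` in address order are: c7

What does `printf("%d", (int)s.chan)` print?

6

[0]=0xc7 (big-endian) → word 0xc7
chan:3 @ bit 5 → (0xc7>>5)&0x7 = 0x6  ←
slot:2 @ bit 3 → (0xc7>>3)&0x3 = 0x0
prio:1 @ bit 2 → (0xc7>>2)&0x1 = 0x1
err:2 @ bit 0 → (0xc7>>0)&0x3 = 0x3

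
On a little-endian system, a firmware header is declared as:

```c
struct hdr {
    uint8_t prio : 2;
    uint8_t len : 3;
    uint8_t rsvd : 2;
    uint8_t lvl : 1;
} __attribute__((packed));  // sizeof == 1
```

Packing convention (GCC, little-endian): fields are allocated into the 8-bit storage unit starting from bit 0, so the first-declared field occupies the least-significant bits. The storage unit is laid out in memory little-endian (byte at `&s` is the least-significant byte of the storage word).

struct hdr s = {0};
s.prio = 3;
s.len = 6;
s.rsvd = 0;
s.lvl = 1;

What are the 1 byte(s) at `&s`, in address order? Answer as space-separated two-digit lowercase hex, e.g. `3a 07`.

prio (2b) val=3 bits=0x3 at bit 0: 0x03
len (3b) val=6 bits=0x6 at bit 2: 0x1b
rsvd (2b) val=0 bits=0x0 at bit 5: 0x1b
lvl (1b) val=1 bits=0x1 at bit 7: 0x9b
word = 0x9b → little-endian bytes:
  [0]=0x9b

9b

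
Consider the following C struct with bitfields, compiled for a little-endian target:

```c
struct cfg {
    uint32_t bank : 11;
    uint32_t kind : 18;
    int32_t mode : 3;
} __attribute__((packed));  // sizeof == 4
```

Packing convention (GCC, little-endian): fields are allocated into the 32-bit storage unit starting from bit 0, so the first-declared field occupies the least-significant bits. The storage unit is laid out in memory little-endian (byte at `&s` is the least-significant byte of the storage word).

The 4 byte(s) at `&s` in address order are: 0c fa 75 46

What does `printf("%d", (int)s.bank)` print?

[0]=0x0c [1]=0xfa [2]=0x75 [3]=0x46 (little-endian) → word 0x4675fa0c
bank [0+:11] = (word>>0) & 0x7ff = 524  ←
kind [11+:18] = (word>>11) & 0x3ffff = 52927
mode [29+:3] = (word>>29) & 0x7 = 2

524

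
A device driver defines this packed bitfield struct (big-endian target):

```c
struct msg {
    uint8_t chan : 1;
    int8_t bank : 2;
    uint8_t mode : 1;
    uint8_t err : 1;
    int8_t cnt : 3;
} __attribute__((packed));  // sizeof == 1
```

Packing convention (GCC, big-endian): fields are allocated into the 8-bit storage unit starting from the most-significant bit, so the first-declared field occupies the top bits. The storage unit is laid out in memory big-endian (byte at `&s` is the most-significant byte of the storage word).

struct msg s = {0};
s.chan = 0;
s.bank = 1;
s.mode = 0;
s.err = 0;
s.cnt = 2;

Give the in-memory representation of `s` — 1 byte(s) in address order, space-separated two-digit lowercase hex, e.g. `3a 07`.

[7+:1] chan=0 & 0x1 = 0x0; word=0x00
[5+:2] bank=1 & 0x3 = 0x1; word=0x20
[4+:1] mode=0 & 0x1 = 0x0; word=0x20
[3+:1] err=0 & 0x1 = 0x0; word=0x20
[0+:3] cnt=2 & 0x7 = 0x2; word=0x22
word = 0x22 → big-endian bytes:
  [0]=0x22

22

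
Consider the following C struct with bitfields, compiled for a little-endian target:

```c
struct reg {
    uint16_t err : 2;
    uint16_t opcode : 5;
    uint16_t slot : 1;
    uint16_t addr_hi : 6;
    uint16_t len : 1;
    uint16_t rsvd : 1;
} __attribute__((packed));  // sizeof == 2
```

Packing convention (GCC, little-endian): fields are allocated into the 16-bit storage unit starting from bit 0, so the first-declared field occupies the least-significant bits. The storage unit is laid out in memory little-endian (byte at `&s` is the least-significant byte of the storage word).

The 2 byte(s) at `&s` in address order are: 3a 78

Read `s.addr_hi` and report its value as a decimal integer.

56

[0]=0x3a [1]=0x78 (little-endian) → word 0x783a
err [0+:2] = (word>>0) & 0x3 = 2
opcode [2+:5] = (word>>2) & 0x1f = 14
slot [7+:1] = (word>>7) & 0x1 = 0
addr_hi [8+:6] = (word>>8) & 0x3f = 56  ←
len [14+:1] = (word>>14) & 0x1 = 1
rsvd [15+:1] = (word>>15) & 0x1 = 0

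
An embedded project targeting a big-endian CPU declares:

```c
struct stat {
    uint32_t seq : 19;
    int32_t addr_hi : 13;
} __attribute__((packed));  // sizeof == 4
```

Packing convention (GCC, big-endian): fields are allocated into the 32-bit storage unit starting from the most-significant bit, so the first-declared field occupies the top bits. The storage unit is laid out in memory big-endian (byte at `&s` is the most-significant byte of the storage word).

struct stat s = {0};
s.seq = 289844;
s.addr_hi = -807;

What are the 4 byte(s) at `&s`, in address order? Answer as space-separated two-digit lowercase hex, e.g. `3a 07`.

seq (19b) val=289844 bits=0x46c34 at bit 13: 0x8d868000
addr_hi (13b) val=-807 bits=0x1cd9 at bit 0: 0x8d869cd9
word = 0x8d869cd9 → big-endian bytes:
  [0]=0x8d  [1]=0x86  [2]=0x9c  [3]=0xd9

8d 86 9c d9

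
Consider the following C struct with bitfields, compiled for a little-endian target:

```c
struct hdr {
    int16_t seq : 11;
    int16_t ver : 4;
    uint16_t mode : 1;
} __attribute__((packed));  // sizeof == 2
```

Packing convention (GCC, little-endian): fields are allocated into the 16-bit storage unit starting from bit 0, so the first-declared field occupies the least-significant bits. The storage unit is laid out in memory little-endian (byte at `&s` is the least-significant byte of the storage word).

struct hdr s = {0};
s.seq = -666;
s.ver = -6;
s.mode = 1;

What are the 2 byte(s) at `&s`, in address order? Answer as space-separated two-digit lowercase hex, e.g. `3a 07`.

[0+:11] seq=-666 & 0x7ff = 0x566; word=0x0566
[11+:4] ver=-6 & 0xf = 0xa; word=0x5566
[15+:1] mode=1 & 0x1 = 0x1; word=0xd566
word = 0xd566 → little-endian bytes:
  [0]=0x66  [1]=0xd5

66 d5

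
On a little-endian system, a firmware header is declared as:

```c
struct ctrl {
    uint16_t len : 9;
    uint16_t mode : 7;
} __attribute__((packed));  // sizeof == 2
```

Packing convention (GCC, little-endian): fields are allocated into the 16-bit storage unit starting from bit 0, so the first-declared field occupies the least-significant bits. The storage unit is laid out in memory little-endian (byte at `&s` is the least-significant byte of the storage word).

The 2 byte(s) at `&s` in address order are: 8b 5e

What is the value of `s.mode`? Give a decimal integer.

[0]=0x8b [1]=0x5e (little-endian) → word 0x5e8b
len:9 @ bit 0 → (0x5e8b>>0)&0x1ff = 0x8b
mode:7 @ bit 9 → (0x5e8b>>9)&0x7f = 0x2f  ←

47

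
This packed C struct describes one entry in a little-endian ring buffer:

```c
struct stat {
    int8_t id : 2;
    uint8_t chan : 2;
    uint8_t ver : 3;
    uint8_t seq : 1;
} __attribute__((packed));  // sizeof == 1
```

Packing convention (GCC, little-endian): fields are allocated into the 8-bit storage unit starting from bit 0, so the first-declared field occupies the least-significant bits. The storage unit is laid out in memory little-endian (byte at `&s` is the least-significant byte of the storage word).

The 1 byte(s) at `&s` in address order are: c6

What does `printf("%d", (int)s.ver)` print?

4

[0]=0xc6 (little-endian) → word 0xc6
id:2 @ bit 0 → (0xc6>>0)&0x3 = 0x2
chan:2 @ bit 2 → (0xc6>>2)&0x3 = 0x1
ver:3 @ bit 4 → (0xc6>>4)&0x7 = 0x4  ←
seq:1 @ bit 7 → (0xc6>>7)&0x1 = 0x1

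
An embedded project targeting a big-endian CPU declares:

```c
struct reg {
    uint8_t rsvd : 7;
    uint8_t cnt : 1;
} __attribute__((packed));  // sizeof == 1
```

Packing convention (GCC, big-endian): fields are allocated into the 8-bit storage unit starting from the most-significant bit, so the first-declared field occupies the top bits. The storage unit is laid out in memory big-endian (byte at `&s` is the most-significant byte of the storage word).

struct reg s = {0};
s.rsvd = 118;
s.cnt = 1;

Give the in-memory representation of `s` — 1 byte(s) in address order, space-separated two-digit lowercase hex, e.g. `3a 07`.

rsvd (7b) val=118 bits=0x76 at bit 1: 0xec
cnt (1b) val=1 bits=0x1 at bit 0: 0xed
word = 0xed → big-endian bytes:
  [0]=0xed

ed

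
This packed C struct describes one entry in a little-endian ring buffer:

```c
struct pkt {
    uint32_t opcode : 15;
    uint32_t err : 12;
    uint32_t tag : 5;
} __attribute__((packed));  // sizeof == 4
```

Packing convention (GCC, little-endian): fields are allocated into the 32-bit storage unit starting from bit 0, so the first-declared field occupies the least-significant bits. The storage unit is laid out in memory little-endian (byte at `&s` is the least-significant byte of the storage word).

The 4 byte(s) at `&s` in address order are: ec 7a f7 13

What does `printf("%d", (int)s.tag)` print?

2

[0]=0xec [1]=0x7a [2]=0xf7 [3]=0x13 (little-endian) → word 0x13f77aec
opcode [0+:15] = (word>>0) & 0x7fff = 31468
err [15+:12] = (word>>15) & 0xfff = 2030
tag [27+:5] = (word>>27) & 0x1f = 2  ←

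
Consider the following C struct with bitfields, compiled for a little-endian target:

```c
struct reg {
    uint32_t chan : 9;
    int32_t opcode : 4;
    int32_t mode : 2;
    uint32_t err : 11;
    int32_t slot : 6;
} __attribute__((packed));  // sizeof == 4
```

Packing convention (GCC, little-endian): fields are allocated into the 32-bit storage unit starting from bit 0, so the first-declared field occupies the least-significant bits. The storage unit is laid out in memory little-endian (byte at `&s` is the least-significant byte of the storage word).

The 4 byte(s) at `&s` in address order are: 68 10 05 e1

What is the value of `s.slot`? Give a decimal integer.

[0]=0x68 [1]=0x10 [2]=0x05 [3]=0xe1 (little-endian) → word 0xe1051068
chan [0+:9] = (word>>0) & 0x1ff = 104
opcode [9+:4] = (word>>9) & 0xf = 8
mode [13+:2] = (word>>13) & 0x3 = 0
err [15+:11] = (word>>15) & 0x7ff = 522
slot [26+:6] = (word>>26) & 0x3f = 56  ←
slot signed 6b, MSB=1: 56 - 64 = -8

-8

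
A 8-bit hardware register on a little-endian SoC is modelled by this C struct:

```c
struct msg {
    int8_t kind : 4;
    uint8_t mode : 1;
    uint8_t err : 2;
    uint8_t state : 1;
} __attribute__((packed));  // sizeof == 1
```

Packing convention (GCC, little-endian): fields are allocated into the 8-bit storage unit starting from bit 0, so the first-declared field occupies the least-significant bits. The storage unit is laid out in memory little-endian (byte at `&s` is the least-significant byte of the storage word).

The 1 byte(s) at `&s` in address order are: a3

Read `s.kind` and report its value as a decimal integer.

[0]=0xa3 (little-endian) → word 0xa3
kind [0+:4] = (word>>0) & 0xf = 3  ←
mode [4+:1] = (word>>4) & 0x1 = 0
err [5+:2] = (word>>5) & 0x3 = 1
state [7+:1] = (word>>7) & 0x1 = 1
kind signed 4b, MSB=0: value = 3

3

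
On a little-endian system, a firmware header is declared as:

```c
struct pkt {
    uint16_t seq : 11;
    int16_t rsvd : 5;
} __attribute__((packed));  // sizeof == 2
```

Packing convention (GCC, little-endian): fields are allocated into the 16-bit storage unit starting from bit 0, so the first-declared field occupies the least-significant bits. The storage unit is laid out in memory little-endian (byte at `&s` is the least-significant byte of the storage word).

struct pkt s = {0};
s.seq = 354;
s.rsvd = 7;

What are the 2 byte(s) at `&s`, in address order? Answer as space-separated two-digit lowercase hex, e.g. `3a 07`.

[0+:11] seq=354 & 0x7ff = 0x162; word=0x0162
[11+:5] rsvd=7 & 0x1f = 0x7; word=0x3962
word = 0x3962 → little-endian bytes:
  [0]=0x62  [1]=0x39

62 39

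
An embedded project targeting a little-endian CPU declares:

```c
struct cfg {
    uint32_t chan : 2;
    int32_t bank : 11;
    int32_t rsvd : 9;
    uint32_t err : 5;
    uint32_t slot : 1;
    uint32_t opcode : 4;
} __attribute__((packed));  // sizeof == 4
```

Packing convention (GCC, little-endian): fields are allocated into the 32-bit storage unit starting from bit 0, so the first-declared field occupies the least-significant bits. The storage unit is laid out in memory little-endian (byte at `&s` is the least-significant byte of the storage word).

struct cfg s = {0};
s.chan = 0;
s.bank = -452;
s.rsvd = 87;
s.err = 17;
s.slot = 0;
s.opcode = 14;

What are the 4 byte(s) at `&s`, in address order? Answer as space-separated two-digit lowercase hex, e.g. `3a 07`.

f0 f8 4a e4

chan (2b) val=0 bits=0x0 at bit 0: 0x00000000
bank (11b) val=-452 bits=0x63c at bit 2: 0x000018f0
rsvd (9b) val=87 bits=0x57 at bit 13: 0x000af8f0
err (5b) val=17 bits=0x11 at bit 22: 0x044af8f0
slot (1b) val=0 bits=0x0 at bit 27: 0x044af8f0
opcode (4b) val=14 bits=0xe at bit 28: 0xe44af8f0
word = 0xe44af8f0 → little-endian bytes:
  [0]=0xf0  [1]=0xf8  [2]=0x4a  [3]=0xe4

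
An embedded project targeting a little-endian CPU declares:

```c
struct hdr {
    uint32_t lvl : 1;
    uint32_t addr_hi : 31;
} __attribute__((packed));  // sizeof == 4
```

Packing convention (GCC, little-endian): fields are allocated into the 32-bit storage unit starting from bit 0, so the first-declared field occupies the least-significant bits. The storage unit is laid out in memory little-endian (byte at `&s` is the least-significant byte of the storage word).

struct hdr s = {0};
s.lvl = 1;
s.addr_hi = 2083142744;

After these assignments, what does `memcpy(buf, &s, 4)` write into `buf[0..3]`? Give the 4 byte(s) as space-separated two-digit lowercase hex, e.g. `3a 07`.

b1 78 54 f8

lvl (1b) val=1 bits=0x1 at bit 0: 0x00000001
addr_hi (31b) val=2083142744 bits=0x7c2a3c58 at bit 1: 0xf85478b1
word = 0xf85478b1 → little-endian bytes:
  [0]=0xb1  [1]=0x78  [2]=0x54  [3]=0xf8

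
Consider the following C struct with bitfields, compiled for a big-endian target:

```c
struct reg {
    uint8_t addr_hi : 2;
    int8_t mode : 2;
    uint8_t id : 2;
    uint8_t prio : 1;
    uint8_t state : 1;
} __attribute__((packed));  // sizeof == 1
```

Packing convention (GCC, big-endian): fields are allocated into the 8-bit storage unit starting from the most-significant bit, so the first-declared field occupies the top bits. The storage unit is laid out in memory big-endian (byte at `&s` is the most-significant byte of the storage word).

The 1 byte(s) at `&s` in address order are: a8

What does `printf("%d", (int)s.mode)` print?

[0]=0xa8 (big-endian) → word 0xa8
addr_hi [6+:2] = (word>>6) & 0x3 = 2
mode [4+:2] = (word>>4) & 0x3 = 2  ←
id [2+:2] = (word>>2) & 0x3 = 2
prio [1+:1] = (word>>1) & 0x1 = 0
state [0+:1] = (word>>0) & 0x1 = 0
mode signed 2b, MSB=1: 2 - 4 = -2

-2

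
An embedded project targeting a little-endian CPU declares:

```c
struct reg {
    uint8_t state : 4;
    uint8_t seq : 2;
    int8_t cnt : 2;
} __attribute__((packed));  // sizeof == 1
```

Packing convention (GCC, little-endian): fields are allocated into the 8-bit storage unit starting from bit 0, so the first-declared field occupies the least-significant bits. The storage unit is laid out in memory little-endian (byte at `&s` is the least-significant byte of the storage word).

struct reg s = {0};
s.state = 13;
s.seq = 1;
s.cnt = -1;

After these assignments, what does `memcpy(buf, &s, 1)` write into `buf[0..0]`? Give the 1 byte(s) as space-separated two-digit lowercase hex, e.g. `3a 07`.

dd

[0+:4] state=13 & 0xf = 0xd; word=0x0d
[4+:2] seq=1 & 0x3 = 0x1; word=0x1d
[6+:2] cnt=-1 & 0x3 = 0x3; word=0xdd
word = 0xdd → little-endian bytes:
  [0]=0xdd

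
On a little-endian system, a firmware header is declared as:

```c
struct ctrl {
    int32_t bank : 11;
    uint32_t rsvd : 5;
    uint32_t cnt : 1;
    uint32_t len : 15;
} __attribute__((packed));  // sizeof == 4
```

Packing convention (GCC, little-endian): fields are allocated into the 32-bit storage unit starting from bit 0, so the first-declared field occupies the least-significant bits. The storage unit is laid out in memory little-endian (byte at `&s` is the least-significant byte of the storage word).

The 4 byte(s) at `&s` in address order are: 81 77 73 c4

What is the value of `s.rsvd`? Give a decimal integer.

14

[0]=0x81 [1]=0x77 [2]=0x73 [3]=0xc4 (little-endian) → word 0xc4737781
bank [0+:11] = (word>>0) & 0x7ff = 1921
rsvd [11+:5] = (word>>11) & 0x1f = 14  ←
cnt [16+:1] = (word>>16) & 0x1 = 1
len [17+:15] = (word>>17) & 0x7fff = 25145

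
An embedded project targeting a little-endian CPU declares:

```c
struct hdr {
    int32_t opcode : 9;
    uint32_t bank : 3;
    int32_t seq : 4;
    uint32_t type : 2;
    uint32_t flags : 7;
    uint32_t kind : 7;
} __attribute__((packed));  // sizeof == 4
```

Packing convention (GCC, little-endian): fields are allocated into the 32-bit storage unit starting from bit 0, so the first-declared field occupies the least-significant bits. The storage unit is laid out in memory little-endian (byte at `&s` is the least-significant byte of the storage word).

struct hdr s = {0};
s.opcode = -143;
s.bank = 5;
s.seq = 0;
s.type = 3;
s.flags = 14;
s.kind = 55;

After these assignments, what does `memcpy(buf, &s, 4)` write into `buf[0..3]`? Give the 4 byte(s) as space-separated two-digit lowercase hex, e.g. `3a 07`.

opcode:9 = -143 → 0x171 << 0 → word 0x00000171
bank:3 = 5 → 0x5 << 9 → word 0x00000b71
seq:4 = 0 → 0x0 << 12 → word 0x00000b71
type:2 = 3 → 0x3 << 16 → word 0x00030b71
flags:7 = 14 → 0xe << 18 → word 0x003b0b71
kind:7 = 55 → 0x37 << 25 → word 0x6e3b0b71
word = 0x6e3b0b71 → little-endian bytes:
  [0]=0x71  [1]=0x0b  [2]=0x3b  [3]=0x6e

71 0b 3b 6e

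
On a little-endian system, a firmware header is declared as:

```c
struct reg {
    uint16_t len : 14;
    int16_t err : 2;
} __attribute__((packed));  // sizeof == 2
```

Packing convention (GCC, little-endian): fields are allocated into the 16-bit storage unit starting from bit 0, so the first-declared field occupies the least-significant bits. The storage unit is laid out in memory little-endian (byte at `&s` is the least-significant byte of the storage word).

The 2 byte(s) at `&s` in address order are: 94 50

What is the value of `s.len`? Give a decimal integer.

[0]=0x94 [1]=0x50 (little-endian) → word 0x5094
len:14 @ bit 0 → (0x5094>>0)&0x3fff = 0x1094  ←
err:2 @ bit 14 → (0x5094>>14)&0x3 = 0x1

4244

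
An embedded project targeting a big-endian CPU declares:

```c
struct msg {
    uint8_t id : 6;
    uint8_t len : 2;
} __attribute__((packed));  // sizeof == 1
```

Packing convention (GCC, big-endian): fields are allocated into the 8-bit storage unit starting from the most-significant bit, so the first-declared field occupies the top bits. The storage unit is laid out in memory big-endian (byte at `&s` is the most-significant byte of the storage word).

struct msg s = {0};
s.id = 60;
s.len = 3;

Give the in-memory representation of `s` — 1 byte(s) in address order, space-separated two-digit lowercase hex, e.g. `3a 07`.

[2+:6] id=60 & 0x3f = 0x3c; word=0xf0
[0+:2] len=3 & 0x3 = 0x3; word=0xf3
word = 0xf3 → big-endian bytes:
  [0]=0xf3

f3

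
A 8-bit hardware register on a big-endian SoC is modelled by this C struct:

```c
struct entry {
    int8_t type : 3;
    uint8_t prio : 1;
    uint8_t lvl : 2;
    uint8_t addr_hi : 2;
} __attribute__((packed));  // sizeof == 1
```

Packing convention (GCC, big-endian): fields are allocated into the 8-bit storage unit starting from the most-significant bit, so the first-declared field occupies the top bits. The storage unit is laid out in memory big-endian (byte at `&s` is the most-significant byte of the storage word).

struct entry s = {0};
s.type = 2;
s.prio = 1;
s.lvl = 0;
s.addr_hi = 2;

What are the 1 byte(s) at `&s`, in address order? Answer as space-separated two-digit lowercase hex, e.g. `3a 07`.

52

type (3b) val=2 bits=0x2 at bit 5: 0x40
prio (1b) val=1 bits=0x1 at bit 4: 0x50
lvl (2b) val=0 bits=0x0 at bit 2: 0x50
addr_hi (2b) val=2 bits=0x2 at bit 0: 0x52
word = 0x52 → big-endian bytes:
  [0]=0x52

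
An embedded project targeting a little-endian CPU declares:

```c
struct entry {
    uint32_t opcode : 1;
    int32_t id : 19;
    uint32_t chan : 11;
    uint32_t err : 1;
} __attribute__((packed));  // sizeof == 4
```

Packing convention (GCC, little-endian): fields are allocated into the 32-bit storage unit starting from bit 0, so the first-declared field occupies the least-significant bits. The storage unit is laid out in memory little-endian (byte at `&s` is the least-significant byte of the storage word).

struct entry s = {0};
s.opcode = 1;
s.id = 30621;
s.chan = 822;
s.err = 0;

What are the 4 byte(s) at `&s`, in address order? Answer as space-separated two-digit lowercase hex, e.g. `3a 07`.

opcode:1 = 1 → 0x1 << 0 → word 0x00000001
id:19 = 30621 → 0x779d << 1 → word 0x0000ef3b
chan:11 = 822 → 0x336 << 20 → word 0x3360ef3b
err:1 = 0 → 0x0 << 31 → word 0x3360ef3b
word = 0x3360ef3b → little-endian bytes:
  [0]=0x3b  [1]=0xef  [2]=0x60  [3]=0x33

3b ef 60 33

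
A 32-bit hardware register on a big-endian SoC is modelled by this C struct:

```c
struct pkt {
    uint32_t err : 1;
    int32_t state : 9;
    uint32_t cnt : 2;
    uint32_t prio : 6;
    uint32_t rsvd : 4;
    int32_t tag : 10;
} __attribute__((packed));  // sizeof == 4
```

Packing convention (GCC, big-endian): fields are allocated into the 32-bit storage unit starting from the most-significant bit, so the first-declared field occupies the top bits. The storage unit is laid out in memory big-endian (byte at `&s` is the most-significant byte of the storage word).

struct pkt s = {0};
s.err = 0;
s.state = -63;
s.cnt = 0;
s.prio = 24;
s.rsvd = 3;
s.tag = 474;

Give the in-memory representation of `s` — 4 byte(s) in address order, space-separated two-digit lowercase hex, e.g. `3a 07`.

70 46 0d da

err:1 = 0 → 0x0 << 31 → word 0x00000000
state:9 = -63 → 0x1c1 << 22 → word 0x70400000
cnt:2 = 0 → 0x0 << 20 → word 0x70400000
prio:6 = 24 → 0x18 << 14 → word 0x70460000
rsvd:4 = 3 → 0x3 << 10 → word 0x70460c00
tag:10 = 474 → 0x1da << 0 → word 0x70460dda
word = 0x70460dda → big-endian bytes:
  [0]=0x70  [1]=0x46  [2]=0x0d  [3]=0xda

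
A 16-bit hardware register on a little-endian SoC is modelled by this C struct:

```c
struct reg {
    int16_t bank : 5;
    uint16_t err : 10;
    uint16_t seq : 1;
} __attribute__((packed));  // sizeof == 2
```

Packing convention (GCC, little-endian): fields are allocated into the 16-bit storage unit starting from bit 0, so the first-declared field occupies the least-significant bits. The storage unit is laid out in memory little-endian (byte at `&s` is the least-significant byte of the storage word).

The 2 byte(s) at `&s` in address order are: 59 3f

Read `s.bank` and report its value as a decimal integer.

-7

[0]=0x59 [1]=0x3f (little-endian) → word 0x3f59
bank:5 @ bit 0 → (0x3f59>>0)&0x1f = 0x19  ←
err:10 @ bit 5 → (0x3f59>>5)&0x3ff = 0x1fa
seq:1 @ bit 15 → (0x3f59>>15)&0x1 = 0x0
bank signed 5b, MSB=1: 25 - 32 = -7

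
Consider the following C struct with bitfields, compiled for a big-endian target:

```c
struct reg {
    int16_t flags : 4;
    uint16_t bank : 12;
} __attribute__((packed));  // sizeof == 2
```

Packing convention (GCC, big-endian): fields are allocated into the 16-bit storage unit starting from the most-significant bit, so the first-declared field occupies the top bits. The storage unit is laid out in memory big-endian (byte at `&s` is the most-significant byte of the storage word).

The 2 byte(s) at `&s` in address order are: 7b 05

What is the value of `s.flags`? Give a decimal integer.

7

[0]=0x7b [1]=0x05 (big-endian) → word 0x7b05
flags [12+:4] = (word>>12) & 0xf = 7  ←
bank [0+:12] = (word>>0) & 0xfff = 2821
flags signed 4b, MSB=0: value = 7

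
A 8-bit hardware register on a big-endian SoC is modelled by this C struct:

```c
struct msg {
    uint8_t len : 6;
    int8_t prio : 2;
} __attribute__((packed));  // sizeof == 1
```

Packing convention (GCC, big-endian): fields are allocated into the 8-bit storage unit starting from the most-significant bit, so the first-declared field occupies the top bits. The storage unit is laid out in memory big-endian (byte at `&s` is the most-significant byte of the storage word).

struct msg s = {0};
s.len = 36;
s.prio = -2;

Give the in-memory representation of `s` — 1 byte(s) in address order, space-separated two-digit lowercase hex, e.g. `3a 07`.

len:6 = 36 → 0x24 << 2 → word 0x90
prio:2 = -2 → 0x2 << 0 → word 0x92
word = 0x92 → big-endian bytes:
  [0]=0x92

92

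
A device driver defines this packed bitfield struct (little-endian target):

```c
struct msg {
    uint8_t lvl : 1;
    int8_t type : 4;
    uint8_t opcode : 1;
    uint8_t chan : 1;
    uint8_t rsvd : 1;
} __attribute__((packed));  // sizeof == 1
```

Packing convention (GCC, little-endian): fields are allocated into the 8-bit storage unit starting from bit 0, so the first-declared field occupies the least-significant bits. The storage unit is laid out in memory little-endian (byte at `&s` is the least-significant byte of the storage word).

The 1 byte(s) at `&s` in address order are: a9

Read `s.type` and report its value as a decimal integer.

[0]=0xa9 (little-endian) → word 0xa9
lvl:1 @ bit 0 → (0xa9>>0)&0x1 = 0x1
type:4 @ bit 1 → (0xa9>>1)&0xf = 0x4  ←
opcode:1 @ bit 5 → (0xa9>>5)&0x1 = 0x1
chan:1 @ bit 6 → (0xa9>>6)&0x1 = 0x0
rsvd:1 @ bit 7 → (0xa9>>7)&0x1 = 0x1
type signed 4b, MSB=0: value = 4

4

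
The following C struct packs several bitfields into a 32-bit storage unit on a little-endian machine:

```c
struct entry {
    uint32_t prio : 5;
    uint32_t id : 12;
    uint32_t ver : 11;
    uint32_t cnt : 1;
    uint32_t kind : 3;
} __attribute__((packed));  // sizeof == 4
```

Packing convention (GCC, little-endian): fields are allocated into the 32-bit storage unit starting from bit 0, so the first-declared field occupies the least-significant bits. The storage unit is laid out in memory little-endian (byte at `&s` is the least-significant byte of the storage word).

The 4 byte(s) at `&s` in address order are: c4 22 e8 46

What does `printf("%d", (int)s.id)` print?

[0]=0xc4 [1]=0x22 [2]=0xe8 [3]=0x46 (little-endian) → word 0x46e822c4
prio:5 @ bit 0 → (0x46e822c4>>0)&0x1f = 0x4
id:12 @ bit 5 → (0x46e822c4>>5)&0xfff = 0x116  ←
ver:11 @ bit 17 → (0x46e822c4>>17)&0x7ff = 0x374
cnt:1 @ bit 28 → (0x46e822c4>>28)&0x1 = 0x0
kind:3 @ bit 29 → (0x46e822c4>>29)&0x7 = 0x2

278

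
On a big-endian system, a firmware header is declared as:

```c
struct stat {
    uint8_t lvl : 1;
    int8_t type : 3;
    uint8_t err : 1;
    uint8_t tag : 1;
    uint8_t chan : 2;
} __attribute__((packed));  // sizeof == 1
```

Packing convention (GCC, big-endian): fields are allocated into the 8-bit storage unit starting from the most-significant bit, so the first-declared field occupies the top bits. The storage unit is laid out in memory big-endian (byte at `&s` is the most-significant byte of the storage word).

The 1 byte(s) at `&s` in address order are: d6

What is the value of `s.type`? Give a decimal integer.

[0]=0xd6 (big-endian) → word 0xd6
lvl [7+:1] = (word>>7) & 0x1 = 1
type [4+:3] = (word>>4) & 0x7 = 5  ←
err [3+:1] = (word>>3) & 0x1 = 0
tag [2+:1] = (word>>2) & 0x1 = 1
chan [0+:2] = (word>>0) & 0x3 = 2
type signed 3b, MSB=1: 5 - 8 = -3

-3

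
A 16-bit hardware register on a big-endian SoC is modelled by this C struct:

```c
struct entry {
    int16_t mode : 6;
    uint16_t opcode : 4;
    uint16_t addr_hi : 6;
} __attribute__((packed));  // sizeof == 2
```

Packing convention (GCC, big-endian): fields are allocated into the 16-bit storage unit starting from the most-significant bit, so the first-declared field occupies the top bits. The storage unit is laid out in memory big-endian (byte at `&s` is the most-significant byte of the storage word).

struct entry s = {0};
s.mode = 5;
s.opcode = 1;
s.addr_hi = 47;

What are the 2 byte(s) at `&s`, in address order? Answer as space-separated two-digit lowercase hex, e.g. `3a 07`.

[10+:6] mode=5 & 0x3f = 0x5; word=0x1400
[6+:4] opcode=1 & 0xf = 0x1; word=0x1440
[0+:6] addr_hi=47 & 0x3f = 0x2f; word=0x146f
word = 0x146f → big-endian bytes:
  [0]=0x14  [1]=0x6f

14 6f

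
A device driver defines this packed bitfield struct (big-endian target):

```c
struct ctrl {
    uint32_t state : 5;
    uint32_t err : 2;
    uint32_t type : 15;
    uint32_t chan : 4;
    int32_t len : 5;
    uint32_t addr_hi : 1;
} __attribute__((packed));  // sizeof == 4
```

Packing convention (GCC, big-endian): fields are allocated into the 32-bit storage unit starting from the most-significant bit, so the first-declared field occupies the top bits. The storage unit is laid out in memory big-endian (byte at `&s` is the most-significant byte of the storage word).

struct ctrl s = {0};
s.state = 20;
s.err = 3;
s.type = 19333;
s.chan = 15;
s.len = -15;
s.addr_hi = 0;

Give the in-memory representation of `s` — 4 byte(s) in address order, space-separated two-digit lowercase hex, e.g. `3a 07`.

[27+:5] state=20 & 0x1f = 0x14; word=0xa0000000
[25+:2] err=3 & 0x3 = 0x3; word=0xa6000000
[10+:15] type=19333 & 0x7fff = 0x4b85; word=0xa72e1400
[6+:4] chan=15 & 0xf = 0xf; word=0xa72e17c0
[1+:5] len=-15 & 0x1f = 0x11; word=0xa72e17e2
[0+:1] addr_hi=0 & 0x1 = 0x0; word=0xa72e17e2
word = 0xa72e17e2 → big-endian bytes:
  [0]=0xa7  [1]=0x2e  [2]=0x17  [3]=0xe2

a7 2e 17 e2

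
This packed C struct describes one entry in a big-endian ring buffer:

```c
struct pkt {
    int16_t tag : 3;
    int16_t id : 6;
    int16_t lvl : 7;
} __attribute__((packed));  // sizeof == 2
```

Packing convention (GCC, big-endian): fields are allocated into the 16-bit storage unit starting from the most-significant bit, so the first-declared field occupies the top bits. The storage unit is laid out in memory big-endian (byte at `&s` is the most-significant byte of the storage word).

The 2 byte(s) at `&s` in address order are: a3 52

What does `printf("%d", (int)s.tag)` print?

-3

[0]=0xa3 [1]=0x52 (big-endian) → word 0xa352
tag [13+:3] = (word>>13) & 0x7 = 5  ←
id [7+:6] = (word>>7) & 0x3f = 6
lvl [0+:7] = (word>>0) & 0x7f = 82
tag signed 3b, MSB=1: 5 - 8 = -3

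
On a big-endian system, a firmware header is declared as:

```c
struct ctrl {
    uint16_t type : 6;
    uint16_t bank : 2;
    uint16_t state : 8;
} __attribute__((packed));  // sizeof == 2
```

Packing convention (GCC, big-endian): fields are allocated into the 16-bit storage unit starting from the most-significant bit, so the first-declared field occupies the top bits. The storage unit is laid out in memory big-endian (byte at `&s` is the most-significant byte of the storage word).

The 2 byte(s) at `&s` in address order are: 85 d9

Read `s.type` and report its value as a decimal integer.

33

[0]=0x85 [1]=0xd9 (big-endian) → word 0x85d9
type:6 @ bit 10 → (0x85d9>>10)&0x3f = 0x21  ←
bank:2 @ bit 8 → (0x85d9>>8)&0x3 = 0x1
state:8 @ bit 0 → (0x85d9>>0)&0xff = 0xd9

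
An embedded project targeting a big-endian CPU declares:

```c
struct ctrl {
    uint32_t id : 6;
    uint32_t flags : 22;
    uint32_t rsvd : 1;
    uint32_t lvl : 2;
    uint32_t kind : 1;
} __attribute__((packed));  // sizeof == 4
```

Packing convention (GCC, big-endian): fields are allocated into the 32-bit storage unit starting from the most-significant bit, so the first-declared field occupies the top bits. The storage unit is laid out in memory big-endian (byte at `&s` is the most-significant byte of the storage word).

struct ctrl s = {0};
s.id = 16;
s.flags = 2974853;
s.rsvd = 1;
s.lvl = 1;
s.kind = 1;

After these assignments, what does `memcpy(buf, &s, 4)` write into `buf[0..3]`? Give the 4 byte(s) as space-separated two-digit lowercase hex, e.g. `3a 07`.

42 d6 48 5b

[26+:6] id=16 & 0x3f = 0x10; word=0x40000000
[4+:22] flags=2974853 & 0x3fffff = 0x2d6485; word=0x42d64850
[3+:1] rsvd=1 & 0x1 = 0x1; word=0x42d64858
[1+:2] lvl=1 & 0x3 = 0x1; word=0x42d6485a
[0+:1] kind=1 & 0x1 = 0x1; word=0x42d6485b
word = 0x42d6485b → big-endian bytes:
  [0]=0x42  [1]=0xd6  [2]=0x48  [3]=0x5b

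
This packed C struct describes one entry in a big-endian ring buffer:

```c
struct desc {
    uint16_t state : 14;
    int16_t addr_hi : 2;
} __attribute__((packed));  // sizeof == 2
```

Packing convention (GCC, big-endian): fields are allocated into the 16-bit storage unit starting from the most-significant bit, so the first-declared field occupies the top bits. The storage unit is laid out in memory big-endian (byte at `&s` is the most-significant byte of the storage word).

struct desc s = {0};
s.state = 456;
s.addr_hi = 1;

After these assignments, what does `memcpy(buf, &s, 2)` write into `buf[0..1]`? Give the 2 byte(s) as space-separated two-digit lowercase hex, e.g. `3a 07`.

07 21

state:14 = 456 → 0x1c8 << 2 → word 0x0720
addr_hi:2 = 1 → 0x1 << 0 → word 0x0721
word = 0x0721 → big-endian bytes:
  [0]=0x07  [1]=0x21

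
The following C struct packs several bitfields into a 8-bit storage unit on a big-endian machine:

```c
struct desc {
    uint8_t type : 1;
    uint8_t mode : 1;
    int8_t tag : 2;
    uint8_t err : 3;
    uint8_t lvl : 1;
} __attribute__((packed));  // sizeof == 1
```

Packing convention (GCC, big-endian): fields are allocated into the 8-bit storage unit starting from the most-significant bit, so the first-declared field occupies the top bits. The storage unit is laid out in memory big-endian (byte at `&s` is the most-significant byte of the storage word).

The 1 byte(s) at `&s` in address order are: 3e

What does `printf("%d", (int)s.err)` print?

[0]=0x3e (big-endian) → word 0x3e
type [7+:1] = (word>>7) & 0x1 = 0
mode [6+:1] = (word>>6) & 0x1 = 0
tag [4+:2] = (word>>4) & 0x3 = 3
err [1+:3] = (word>>1) & 0x7 = 7  ←
lvl [0+:1] = (word>>0) & 0x1 = 0

7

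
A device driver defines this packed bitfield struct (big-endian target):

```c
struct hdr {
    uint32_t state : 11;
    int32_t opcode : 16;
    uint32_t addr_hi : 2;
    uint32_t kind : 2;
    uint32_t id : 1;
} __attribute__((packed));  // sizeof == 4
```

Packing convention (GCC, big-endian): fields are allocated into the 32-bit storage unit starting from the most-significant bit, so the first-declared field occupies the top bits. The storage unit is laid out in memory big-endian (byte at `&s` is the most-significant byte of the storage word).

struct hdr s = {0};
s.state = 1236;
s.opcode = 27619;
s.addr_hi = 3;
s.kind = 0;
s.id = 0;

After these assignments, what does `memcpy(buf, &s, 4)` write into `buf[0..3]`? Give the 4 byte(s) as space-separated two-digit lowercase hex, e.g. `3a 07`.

[21+:11] state=1236 & 0x7ff = 0x4d4; word=0x9a800000
[5+:16] opcode=27619 & 0xffff = 0x6be3; word=0x9a8d7c60
[3+:2] addr_hi=3 & 0x3 = 0x3; word=0x9a8d7c78
[1+:2] kind=0 & 0x3 = 0x0; word=0x9a8d7c78
[0+:1] id=0 & 0x1 = 0x0; word=0x9a8d7c78
word = 0x9a8d7c78 → big-endian bytes:
  [0]=0x9a  [1]=0x8d  [2]=0x7c  [3]=0x78

9a 8d 7c 78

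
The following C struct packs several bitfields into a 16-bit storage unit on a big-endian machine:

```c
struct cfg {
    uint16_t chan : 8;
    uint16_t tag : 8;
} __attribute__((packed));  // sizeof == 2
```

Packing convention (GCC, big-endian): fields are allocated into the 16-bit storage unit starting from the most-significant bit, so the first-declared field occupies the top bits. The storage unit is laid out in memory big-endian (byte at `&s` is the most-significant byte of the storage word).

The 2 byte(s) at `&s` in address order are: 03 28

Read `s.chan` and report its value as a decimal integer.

3

[0]=0x03 [1]=0x28 (big-endian) → word 0x0328
chan [8+:8] = (word>>8) & 0xff = 3  ←
tag [0+:8] = (word>>0) & 0xff = 40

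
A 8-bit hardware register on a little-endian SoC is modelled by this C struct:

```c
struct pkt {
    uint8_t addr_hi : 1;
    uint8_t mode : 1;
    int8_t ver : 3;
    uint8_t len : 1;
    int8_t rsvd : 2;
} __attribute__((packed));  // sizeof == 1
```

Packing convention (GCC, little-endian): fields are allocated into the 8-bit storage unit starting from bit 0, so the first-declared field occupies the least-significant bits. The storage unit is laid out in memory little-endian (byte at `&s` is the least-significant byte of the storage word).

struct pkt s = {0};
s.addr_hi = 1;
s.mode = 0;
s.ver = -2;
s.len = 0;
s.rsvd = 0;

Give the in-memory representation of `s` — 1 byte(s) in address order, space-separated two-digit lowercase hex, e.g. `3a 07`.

19

[0+:1] addr_hi=1 & 0x1 = 0x1; word=0x01
[1+:1] mode=0 & 0x1 = 0x0; word=0x01
[2+:3] ver=-2 & 0x7 = 0x6; word=0x19
[5+:1] len=0 & 0x1 = 0x0; word=0x19
[6+:2] rsvd=0 & 0x3 = 0x0; word=0x19
word = 0x19 → little-endian bytes:
  [0]=0x19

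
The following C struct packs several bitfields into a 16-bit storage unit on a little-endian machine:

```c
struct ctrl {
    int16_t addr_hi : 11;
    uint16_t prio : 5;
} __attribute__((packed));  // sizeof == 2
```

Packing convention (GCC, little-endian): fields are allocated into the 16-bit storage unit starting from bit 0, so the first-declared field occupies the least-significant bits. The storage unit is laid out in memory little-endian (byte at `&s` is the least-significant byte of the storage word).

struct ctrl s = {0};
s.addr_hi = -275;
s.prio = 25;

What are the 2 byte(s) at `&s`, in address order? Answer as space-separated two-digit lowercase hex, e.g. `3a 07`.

ed ce

addr_hi:11 = -275 → 0x6ed << 0 → word 0x06ed
prio:5 = 25 → 0x19 << 11 → word 0xceed
word = 0xceed → little-endian bytes:
  [0]=0xed  [1]=0xce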